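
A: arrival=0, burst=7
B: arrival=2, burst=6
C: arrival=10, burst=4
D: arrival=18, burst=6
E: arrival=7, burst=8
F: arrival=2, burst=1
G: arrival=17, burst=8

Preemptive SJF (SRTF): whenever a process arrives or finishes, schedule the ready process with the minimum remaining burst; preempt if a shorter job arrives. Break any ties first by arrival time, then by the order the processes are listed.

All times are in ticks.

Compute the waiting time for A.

1

Timeline: | A 0-2 | F 2-3 | A 3-8 | B 8-14 | C 14-18 | D 18-24 | E 24-32 | G 32-40 |
Completion: A=8  B=14  C=18  D=24  E=32  F=3  G=40
Turnaround (C−A): A=8  B=12  C=8  D=6  E=25  F=1  G=23
Waiting(A) = turnaround − burst = 8 − 7 = 1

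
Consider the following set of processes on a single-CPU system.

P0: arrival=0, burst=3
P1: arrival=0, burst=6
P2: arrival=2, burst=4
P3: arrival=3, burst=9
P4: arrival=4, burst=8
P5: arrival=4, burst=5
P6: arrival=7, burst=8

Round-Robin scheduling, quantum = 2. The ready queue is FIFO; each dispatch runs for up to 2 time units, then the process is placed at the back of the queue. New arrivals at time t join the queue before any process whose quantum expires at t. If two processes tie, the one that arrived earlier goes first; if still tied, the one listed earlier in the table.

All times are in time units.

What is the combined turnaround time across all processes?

190

Timeline: | P0 0-2 | P1 2-4 | P2 4-6 | P0 6-7 | P3 7-9 | P4 9-11 | P5 11-13 | P1 13-15 | P2 15-17 | P6 17-19 | P3 19-21 | P4 21-23 | P5 23-25 | P1 25-27 | P6 27-29 | P3 29-31 | P4 31-33 | P5 33-34 | P6 34-36 | P3 36-38 | P4 38-40 | P6 40-42 | P3 42-43 |
Completion: P0=7  P1=27  P2=17  P3=43  P4=40  P5=34  P6=42
Turnaround (C−A): P0=7  P1=27  P2=15  P3=40  P4=36  P5=30  P6=35
Turnaround = completion − arrival: P0=7, P1=27, P2=15, P3=40, P4=36, P5=30, P6=35
Total turnaround = 7 + 27 + 15 + 40 + 36 + 30 + 35 = 190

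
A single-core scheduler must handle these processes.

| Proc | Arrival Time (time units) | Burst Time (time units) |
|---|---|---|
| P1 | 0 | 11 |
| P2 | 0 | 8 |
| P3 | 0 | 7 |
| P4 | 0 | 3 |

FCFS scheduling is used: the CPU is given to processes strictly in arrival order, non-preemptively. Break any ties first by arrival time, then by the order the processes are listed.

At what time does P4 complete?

Gantt: | P1 0-11 | P2 11-19 | P3 19-26 | P4 26-29 |
Completion: P1=11  P2=19  P3=26  P4=29
Turnaround (C−A): P1=11  P2=19  P3=26  P4=29

29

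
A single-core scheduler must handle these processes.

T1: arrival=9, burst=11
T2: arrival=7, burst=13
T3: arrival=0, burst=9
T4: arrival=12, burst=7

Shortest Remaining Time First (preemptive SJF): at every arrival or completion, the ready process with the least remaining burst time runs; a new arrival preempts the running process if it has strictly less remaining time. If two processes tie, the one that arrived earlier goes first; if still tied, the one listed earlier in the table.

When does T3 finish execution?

Timeline: | T3 0-9 | T1 9-12 | T4 12-19 | T1 19-27 | T2 27-40 |
Completion: T1=27  T2=40  T3=9  T4=19

9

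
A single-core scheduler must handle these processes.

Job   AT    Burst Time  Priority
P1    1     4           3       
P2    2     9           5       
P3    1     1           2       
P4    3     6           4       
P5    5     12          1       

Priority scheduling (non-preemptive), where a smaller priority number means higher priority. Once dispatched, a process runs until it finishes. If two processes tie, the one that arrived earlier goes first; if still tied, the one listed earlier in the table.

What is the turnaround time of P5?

Timeline: | idle 0-1 | P3 1-2 | P1 2-6 | P5 6-18 | P4 18-24 | P2 24-33 |
Completion: P1=6  P2=33  P3=2  P4=24  P5=18
Turnaround (C−A): P1=5  P2=31  P3=1  P4=21  P5=13
Turnaround(P5) = completion − arrival = 18 − 5 = 13

13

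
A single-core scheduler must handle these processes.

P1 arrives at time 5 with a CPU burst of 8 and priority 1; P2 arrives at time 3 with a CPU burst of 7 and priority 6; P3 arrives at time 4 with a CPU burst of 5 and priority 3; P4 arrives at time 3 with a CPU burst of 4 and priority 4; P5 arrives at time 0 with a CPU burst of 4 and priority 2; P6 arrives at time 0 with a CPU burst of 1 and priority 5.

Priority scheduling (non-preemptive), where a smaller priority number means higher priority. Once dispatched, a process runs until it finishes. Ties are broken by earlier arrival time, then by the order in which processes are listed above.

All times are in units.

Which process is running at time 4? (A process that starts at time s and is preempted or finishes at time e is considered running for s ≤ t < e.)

Timeline: | P5 0-4 | P3 4-9 | P1 9-17 | P4 17-21 | P6 21-22 | P2 22-29 |
Completion: P1=17  P2=29  P3=9  P4=21  P5=4  P6=22

P3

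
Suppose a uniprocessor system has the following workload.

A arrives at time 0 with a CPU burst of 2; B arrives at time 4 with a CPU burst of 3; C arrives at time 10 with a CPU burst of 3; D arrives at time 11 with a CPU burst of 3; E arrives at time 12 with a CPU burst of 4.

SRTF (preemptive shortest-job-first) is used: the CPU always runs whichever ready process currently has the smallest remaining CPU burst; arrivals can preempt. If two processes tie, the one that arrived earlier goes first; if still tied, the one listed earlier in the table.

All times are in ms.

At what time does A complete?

Schedule: | A 0-2 | idle 2-4 | B 4-7 | idle 7-10 | C 10-13 | D 13-16 | E 16-20 |
Completion: A=2  B=7  C=13  D=16  E=20
Turnaround (C−A): A=2  B=3  C=3  D=5  E=8

2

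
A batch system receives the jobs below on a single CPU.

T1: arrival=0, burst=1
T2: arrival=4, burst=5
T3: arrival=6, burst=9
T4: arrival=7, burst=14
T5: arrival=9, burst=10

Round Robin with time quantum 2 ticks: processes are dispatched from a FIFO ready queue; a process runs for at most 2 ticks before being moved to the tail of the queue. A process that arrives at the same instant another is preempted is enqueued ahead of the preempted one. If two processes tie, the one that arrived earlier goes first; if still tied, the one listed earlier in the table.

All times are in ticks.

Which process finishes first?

Timeline: | T1 0-1 | idle 1-4 | T2 4-6 | T3 6-8 | T2 8-10 | T4 10-12 | T3 12-14 | T5 14-16 | T2 16-17 | T4 17-19 | T3 19-21 | T5 21-23 | T4 23-25 | T3 25-27 | T5 27-29 | T4 29-31 | T3 31-32 | T5 32-34 | T4 34-36 | T5 36-38 | T4 38-42 |
Completion: T1=1  T2=17  T3=32  T4=42  T5=38
Turnaround (C−A): T1=1  T2=13  T3=26  T4=35  T5=29
Finish order: T1 → T2 → T3 → T5 → T4

T1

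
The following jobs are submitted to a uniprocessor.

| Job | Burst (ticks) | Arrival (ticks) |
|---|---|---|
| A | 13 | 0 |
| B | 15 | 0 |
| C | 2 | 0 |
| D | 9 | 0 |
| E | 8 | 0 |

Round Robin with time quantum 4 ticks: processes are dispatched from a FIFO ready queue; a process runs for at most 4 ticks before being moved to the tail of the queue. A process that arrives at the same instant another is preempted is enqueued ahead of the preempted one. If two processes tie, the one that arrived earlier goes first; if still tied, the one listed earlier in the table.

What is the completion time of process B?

47

Timeline: | A 0-4 | B 4-8 | C 8-10 | D 10-14 | E 14-18 | A 18-22 | B 22-26 | D 26-30 | E 30-34 | A 34-38 | B 38-42 | D 42-43 | A 43-44 | B 44-47 |
Completion: A=44  B=47  C=10  D=43  E=34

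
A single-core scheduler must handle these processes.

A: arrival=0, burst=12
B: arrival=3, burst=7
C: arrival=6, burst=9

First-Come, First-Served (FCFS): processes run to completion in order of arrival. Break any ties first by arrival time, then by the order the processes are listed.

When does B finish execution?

19

Schedule: | A 0-12 | B 12-19 | C 19-28 |
Completion: A=12  B=19  C=28
Turnaround (C−A): A=12  B=16  C=22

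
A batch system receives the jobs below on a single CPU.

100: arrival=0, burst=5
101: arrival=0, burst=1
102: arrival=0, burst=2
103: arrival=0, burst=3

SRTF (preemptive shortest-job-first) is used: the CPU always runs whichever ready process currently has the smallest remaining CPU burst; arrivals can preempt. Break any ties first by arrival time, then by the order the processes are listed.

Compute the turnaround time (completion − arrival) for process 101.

Timeline: | 101 0-1 | 102 1-3 | 103 3-6 | 100 6-11 |
Completion: 100=11  101=1  102=3  103=6
Turnaround (C−A): 100=11  101=1  102=3  103=6
Turnaround(101) = completion − arrival = 1 − 0 = 1

1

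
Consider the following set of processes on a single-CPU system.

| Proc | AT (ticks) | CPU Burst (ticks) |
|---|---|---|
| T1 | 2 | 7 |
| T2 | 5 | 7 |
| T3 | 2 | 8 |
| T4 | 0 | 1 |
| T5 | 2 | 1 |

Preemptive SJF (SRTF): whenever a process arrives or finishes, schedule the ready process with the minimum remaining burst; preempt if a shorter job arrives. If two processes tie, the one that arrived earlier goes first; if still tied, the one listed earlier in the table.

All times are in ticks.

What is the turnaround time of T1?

Timeline: | T4 0-1 | idle 1-2 | T5 2-3 | T1 3-10 | T2 10-17 | T3 17-25 |
Completion: T1=10  T2=17  T3=25  T4=1  T5=3
Turnaround(T1) = completion − arrival = 10 − 2 = 8

8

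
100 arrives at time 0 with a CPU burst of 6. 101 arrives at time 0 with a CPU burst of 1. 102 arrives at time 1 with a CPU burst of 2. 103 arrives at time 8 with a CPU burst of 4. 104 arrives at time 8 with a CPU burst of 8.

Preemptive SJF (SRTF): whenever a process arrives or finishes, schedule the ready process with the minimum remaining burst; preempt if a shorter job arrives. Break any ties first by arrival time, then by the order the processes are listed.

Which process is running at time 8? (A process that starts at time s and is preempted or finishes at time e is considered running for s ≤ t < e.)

Timeline: | 101 0-1 | 102 1-3 | 100 3-9 | 103 9-13 | 104 13-21 |
Completion: 100=9  101=1  102=3  103=13  104=21
Turnaround (C−A): 100=9  101=1  102=2  103=5  104=13

100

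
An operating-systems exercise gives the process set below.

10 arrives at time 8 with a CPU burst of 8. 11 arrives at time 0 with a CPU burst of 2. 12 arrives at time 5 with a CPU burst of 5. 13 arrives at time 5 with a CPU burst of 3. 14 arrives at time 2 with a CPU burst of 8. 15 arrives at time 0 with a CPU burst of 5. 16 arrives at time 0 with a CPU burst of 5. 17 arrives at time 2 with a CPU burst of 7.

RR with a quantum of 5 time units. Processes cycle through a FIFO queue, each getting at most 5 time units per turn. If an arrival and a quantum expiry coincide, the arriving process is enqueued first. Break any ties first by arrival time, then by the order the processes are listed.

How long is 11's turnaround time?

Gantt: | 11 0-2 | 15 2-7 | 16 7-12 | 14 12-17 | 17 17-22 | 12 22-27 | 13 27-30 | 10 30-35 | 14 35-38 | 17 38-40 | 10 40-43 |
Completion: 10=43  11=2  12=27  13=30  14=38  15=7  16=12  17=40
Turnaround (C−A): 10=35  11=2  12=22  13=25  14=36  15=7  16=12  17=38
Turnaround(11) = completion − arrival = 2 − 0 = 2

2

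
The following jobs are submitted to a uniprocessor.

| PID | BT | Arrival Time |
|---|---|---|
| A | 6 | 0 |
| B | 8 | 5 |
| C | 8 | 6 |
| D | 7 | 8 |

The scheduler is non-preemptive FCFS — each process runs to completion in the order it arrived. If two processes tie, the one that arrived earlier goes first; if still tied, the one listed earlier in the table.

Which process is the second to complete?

Schedule: | A 0-6 | B 6-14 | C 14-22 | D 22-29 |
Completion: A=6  B=14  C=22  D=29
Turnaround (C−A): A=6  B=9  C=16  D=21
Finish order: A → B → C → D

B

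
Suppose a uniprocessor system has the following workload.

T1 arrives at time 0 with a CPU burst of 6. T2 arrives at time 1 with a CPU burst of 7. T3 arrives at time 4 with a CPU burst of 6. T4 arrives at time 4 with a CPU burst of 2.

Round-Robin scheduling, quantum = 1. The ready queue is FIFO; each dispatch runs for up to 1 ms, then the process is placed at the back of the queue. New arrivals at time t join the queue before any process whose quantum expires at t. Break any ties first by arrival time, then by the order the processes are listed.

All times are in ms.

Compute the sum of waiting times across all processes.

38

Timeline: | T1 0-1 | T2 1-2 | T1 2-3 | T2 3-4 | T1 4-5 | T3 5-6 | T4 6-7 | T2 7-8 | T1 8-9 | T3 9-10 | T4 10-11 | T2 11-12 | T1 12-13 | T3 13-14 | T2 14-15 | T1 15-16 | T3 16-17 | T2 17-18 | T3 18-19 | T2 19-20 | T3 20-21 |
Completion: T1=16  T2=20  T3=21  T4=11
Turnaround (C−A): T1=16  T2=19  T3=17  T4=7
Waiting = turnaround − burst: T1=10, T2=12, T3=11, T4=5
Total waiting = 10 + 12 + 11 + 5 = 38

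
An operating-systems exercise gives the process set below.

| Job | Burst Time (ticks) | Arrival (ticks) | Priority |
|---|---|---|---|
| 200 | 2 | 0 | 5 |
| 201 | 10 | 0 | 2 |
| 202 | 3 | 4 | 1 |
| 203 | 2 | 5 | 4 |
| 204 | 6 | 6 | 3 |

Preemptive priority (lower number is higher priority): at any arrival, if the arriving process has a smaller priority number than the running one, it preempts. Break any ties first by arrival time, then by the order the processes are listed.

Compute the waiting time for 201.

3

Gantt: | 201 0-4 | 202 4-7 | 201 7-13 | 204 13-19 | 203 19-21 | 200 21-23 |
Completion: 200=23  201=13  202=7  203=21  204=19
Turnaround (C−A): 200=23  201=13  202=3  203=16  204=13
Waiting(201) = turnaround − burst = 13 − 10 = 3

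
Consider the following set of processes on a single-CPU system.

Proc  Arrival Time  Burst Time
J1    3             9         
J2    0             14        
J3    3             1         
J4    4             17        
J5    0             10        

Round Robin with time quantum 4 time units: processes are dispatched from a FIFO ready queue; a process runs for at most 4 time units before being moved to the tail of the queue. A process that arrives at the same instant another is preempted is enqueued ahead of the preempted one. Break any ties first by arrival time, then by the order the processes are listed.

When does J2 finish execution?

Timeline: | J2 0-4 | J5 4-8 | J1 8-12 | J3 12-13 | J4 13-17 | J2 17-21 | J5 21-25 | J1 25-29 | J4 29-33 | J2 33-37 | J5 37-39 | J1 39-40 | J4 40-44 | J2 44-46 | J4 46-51 |
Completion: J1=40  J2=46  J3=13  J4=51  J5=39

46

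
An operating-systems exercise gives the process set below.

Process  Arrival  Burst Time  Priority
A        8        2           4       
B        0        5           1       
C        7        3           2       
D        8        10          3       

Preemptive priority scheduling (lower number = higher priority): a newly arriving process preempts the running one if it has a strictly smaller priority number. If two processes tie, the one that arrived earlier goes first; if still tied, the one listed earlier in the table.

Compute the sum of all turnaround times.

Gantt: | B 0-5 | idle 5-7 | C 7-10 | D 10-20 | A 20-22 |
Completion: A=22  B=5  C=10  D=20
Turnaround (C−A): A=14  B=5  C=3  D=12
Turnaround = completion − arrival: A=14, B=5, C=3, D=12
Total turnaround = 14 + 5 + 3 + 12 = 34

34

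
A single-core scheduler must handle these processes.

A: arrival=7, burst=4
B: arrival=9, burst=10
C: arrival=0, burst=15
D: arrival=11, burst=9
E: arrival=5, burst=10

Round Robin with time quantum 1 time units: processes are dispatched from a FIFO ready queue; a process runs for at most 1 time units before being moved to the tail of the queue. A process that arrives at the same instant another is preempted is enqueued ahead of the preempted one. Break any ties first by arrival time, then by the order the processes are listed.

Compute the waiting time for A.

12

Gantt: | C 0-5 | E 5-6 | C 6-7 | E 7-8 | A 8-9 | C 9-10 | E 10-11 | B 11-12 | A 12-13 | C 13-14 | D 14-15 | E 15-16 | B 16-17 | A 17-18 | C 18-19 | D 19-20 | E 20-21 | B 21-22 | A 22-23 | C 23-24 | D 24-25 | E 25-26 | B 26-27 | C 27-28 | D 28-29 | E 29-30 | B 30-31 | C 31-32 | D 32-33 | E 33-34 | B 34-35 | C 35-36 | D 36-37 | E 37-38 | B 38-39 | C 39-40 | D 40-41 | E 41-42 | B 42-43 | C 43-44 | D 44-45 | B 45-46 | D 46-47 | B 47-48 |
Completion: A=23  B=48  C=44  D=47  E=42
Waiting(A) = turnaround − burst = 16 − 4 = 12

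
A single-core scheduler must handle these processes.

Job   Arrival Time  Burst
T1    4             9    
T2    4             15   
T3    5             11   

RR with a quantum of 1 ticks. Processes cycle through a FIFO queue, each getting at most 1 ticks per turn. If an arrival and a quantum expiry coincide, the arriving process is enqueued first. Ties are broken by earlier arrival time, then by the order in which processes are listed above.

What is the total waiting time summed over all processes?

55

Gantt: | idle 0-4 | T1 4-5 | T2 5-6 | T3 6-7 | T1 7-8 | T2 8-9 | T3 9-10 | T1 10-11 | T2 11-12 | T3 12-13 | T1 13-14 | T2 14-15 | T3 15-16 | T1 16-17 | T2 17-18 | T3 18-19 | T1 19-20 | T2 20-21 | T3 21-22 | T1 22-23 | T2 23-24 | T3 24-25 | T1 25-26 | T2 26-27 | T3 27-28 | T1 28-29 | T2 29-30 | T3 30-31 | T2 31-32 | T3 32-33 | T2 33-34 | T3 34-35 | T2 35-39 |
Completion: T1=29  T2=39  T3=35
Waiting = turnaround − burst: T1=16, T2=20, T3=19
Total waiting = 16 + 20 + 19 = 55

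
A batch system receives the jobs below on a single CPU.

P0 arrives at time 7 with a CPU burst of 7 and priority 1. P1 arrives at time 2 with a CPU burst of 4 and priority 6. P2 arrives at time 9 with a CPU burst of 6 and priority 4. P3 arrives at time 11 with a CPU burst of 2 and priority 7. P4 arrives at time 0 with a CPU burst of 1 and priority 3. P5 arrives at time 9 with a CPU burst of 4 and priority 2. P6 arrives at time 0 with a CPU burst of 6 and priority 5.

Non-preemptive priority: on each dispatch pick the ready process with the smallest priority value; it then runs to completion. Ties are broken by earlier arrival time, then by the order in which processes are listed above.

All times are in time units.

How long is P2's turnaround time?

15

Schedule: | P4 0-1 | P6 1-7 | P0 7-14 | P5 14-18 | P2 18-24 | P1 24-28 | P3 28-30 |
Completion: P0=14  P1=28  P2=24  P3=30  P4=1  P5=18  P6=7
Turnaround(P2) = completion − arrival = 24 − 9 = 15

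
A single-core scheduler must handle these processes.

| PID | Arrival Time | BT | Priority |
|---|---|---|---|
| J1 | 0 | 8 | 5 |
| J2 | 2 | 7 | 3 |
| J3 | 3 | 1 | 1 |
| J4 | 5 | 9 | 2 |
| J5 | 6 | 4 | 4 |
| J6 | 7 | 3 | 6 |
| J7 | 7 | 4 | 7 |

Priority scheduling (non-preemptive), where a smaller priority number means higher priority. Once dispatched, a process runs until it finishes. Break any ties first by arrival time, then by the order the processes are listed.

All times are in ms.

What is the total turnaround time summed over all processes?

Gantt: | J1 0-8 | J3 8-9 | J4 9-18 | J2 18-25 | J5 25-29 | J6 29-32 | J7 32-36 |
Completion: J1=8  J2=25  J3=9  J4=18  J5=29  J6=32  J7=36
Turnaround (C−A): J1=8  J2=23  J3=6  J4=13  J5=23  J6=25  J7=29
Turnaround = completion − arrival: J1=8, J2=23, J3=6, J4=13, J5=23, J6=25, J7=29
Total turnaround = 8 + 23 + 6 + 13 + 23 + 25 + 29 = 127

127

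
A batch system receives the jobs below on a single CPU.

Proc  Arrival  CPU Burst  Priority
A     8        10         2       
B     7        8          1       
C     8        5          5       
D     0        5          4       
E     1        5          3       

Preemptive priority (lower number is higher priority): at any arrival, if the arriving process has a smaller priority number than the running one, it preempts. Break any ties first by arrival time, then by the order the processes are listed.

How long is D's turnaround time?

Gantt: | D 0-1 | E 1-6 | D 6-7 | B 7-15 | A 15-25 | D 25-28 | C 28-33 |
Completion: A=25  B=15  C=33  D=28  E=6
Turnaround(D) = completion − arrival = 28 − 0 = 28

28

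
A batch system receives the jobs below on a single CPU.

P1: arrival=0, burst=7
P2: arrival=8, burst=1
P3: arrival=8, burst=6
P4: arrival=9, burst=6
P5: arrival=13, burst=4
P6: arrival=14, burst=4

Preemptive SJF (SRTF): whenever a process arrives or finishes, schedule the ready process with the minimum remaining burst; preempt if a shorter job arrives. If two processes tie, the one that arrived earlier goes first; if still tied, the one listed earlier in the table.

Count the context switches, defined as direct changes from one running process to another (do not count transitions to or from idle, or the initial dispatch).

Gantt: | P1 0-7 | idle 7-8 | P2 8-9 | P3 9-15 | P5 15-19 | P6 19-23 | P4 23-29 |
Completion: P1=7  P2=9  P3=15  P4=29  P5=19  P6=23
Turnaround (C−A): P1=7  P2=1  P3=7  P4=20  P5=6  P6=9

4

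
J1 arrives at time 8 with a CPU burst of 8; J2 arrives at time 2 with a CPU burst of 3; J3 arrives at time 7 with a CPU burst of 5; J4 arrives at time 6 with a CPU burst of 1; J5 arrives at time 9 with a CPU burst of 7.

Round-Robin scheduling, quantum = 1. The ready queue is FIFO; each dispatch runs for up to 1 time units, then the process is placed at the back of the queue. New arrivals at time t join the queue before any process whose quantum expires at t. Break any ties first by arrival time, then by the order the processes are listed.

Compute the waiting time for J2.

0

Timeline: | idle 0-2 | J2 2-5 | idle 5-6 | J4 6-7 | J3 7-8 | J1 8-9 | J3 9-10 | J5 10-11 | J1 11-12 | J3 12-13 | J5 13-14 | J1 14-15 | J3 15-16 | J5 16-17 | J1 17-18 | J3 18-19 | J5 19-20 | J1 20-21 | J5 21-22 | J1 22-23 | J5 23-24 | J1 24-25 | J5 25-26 | J1 26-27 |
Completion: J1=27  J2=5  J3=19  J4=7  J5=26
Turnaround (C−A): J1=19  J2=3  J3=12  J4=1  J5=17
Waiting(J2) = turnaround − burst = 3 − 3 = 0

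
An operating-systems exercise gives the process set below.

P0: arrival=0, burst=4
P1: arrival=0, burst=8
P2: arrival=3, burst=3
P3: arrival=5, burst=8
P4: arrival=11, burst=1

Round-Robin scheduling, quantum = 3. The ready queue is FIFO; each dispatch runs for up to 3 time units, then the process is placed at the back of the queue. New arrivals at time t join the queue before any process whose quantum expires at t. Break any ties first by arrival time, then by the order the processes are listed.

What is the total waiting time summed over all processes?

Timeline: | P0 0-3 | P1 3-6 | P2 6-9 | P0 9-10 | P3 10-13 | P1 13-16 | P4 16-17 | P3 17-20 | P1 20-22 | P3 22-24 |
Completion: P0=10  P1=22  P2=9  P3=24  P4=17
Turnaround (C−A): P0=10  P1=22  P2=6  P3=19  P4=6
Waiting = turnaround − burst: P0=6, P1=14, P2=3, P3=11, P4=5
Total waiting = 6 + 14 + 3 + 11 + 5 = 39

39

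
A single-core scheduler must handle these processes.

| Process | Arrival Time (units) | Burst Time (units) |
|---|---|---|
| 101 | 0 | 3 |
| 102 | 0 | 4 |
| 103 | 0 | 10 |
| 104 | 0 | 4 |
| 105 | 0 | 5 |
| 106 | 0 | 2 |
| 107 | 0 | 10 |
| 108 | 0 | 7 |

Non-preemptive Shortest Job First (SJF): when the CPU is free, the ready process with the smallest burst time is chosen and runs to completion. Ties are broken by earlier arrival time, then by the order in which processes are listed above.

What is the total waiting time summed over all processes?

107

Timeline: | 106 0-2 | 101 2-5 | 102 5-9 | 104 9-13 | 105 13-18 | 108 18-25 | 103 25-35 | 107 35-45 |
Completion: 101=5  102=9  103=35  104=13  105=18  106=2  107=45  108=25
Turnaround (C−A): 101=5  102=9  103=35  104=13  105=18  106=2  107=45  108=25
Waiting = turnaround − burst: 101=2, 102=5, 103=25, 104=9, 105=13, 106=0, 107=35, 108=18
Total waiting = 2 + 5 + 25 + 9 + 13 + 0 + 35 + 18 = 107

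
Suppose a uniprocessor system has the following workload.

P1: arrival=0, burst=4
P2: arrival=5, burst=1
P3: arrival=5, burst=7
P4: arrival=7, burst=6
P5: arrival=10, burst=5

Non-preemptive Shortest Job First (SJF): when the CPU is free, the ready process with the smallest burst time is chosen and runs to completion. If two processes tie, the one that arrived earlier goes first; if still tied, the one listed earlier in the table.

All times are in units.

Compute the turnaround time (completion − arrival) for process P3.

8

Gantt: | P1 0-4 | idle 4-5 | P2 5-6 | P3 6-13 | P5 13-18 | P4 18-24 |
Completion: P1=4  P2=6  P3=13  P4=24  P5=18
Turnaround (C−A): P1=4  P2=1  P3=8  P4=17  P5=8
Turnaround(P3) = completion − arrival = 13 − 5 = 8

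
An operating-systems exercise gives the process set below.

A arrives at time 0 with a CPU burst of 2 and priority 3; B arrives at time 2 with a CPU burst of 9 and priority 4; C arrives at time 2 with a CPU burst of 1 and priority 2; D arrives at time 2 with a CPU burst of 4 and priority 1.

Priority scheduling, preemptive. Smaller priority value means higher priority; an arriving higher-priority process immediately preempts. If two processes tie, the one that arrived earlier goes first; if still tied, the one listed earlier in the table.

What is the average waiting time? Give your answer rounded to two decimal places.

2.25

Gantt: | A 0-2 | D 2-6 | C 6-7 | B 7-16 |
Completion: A=2  B=16  C=7  D=6
Waiting times: A=0, B=5, C=4, D=0
Average waiting = (0+5+4+0) / 4 = 9/4 = 2.25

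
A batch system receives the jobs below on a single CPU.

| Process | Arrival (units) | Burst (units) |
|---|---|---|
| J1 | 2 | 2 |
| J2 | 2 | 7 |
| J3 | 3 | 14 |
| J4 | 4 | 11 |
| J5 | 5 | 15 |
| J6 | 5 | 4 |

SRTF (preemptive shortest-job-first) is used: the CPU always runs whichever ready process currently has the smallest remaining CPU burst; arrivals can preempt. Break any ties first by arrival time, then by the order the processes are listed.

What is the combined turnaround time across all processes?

128

Timeline: | idle 0-2 | J1 2-4 | J2 4-5 | J6 5-9 | J2 9-15 | J4 15-26 | J3 26-40 | J5 40-55 |
Completion: J1=4  J2=15  J3=40  J4=26  J5=55  J6=9
Turnaround (C−A): J1=2  J2=13  J3=37  J4=22  J5=50  J6=4
Turnaround = completion − arrival: J1=2, J2=13, J3=37, J4=22, J5=50, J6=4
Total turnaround = 2 + 13 + 37 + 22 + 50 + 4 = 128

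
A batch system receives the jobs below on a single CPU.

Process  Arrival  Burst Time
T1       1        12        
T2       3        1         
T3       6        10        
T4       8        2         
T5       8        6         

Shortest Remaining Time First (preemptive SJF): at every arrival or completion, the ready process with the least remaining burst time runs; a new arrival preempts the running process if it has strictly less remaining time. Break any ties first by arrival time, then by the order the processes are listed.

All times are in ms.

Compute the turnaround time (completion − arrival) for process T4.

Timeline: | idle 0-1 | T1 1-3 | T2 3-4 | T1 4-8 | T4 8-10 | T1 10-16 | T5 16-22 | T3 22-32 |
Completion: T1=16  T2=4  T3=32  T4=10  T5=22
Turnaround (C−A): T1=15  T2=1  T3=26  T4=2  T5=14
Turnaround(T4) = completion − arrival = 10 − 8 = 2

2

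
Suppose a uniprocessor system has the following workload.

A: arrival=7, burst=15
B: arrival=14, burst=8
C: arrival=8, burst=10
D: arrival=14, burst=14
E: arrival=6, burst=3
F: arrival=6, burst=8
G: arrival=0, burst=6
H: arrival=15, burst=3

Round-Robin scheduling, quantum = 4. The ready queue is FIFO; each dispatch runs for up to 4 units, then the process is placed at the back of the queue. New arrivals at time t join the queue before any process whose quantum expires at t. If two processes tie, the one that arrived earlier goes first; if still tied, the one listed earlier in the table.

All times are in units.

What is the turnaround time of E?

Gantt: | G 0-6 | E 6-9 | F 9-13 | A 13-17 | C 17-21 | F 21-25 | B 25-29 | D 29-33 | H 33-36 | A 36-40 | C 40-44 | B 44-48 | D 48-52 | A 52-56 | C 56-58 | D 58-62 | A 62-65 | D 65-67 |
Completion: A=65  B=48  C=58  D=67  E=9  F=25  G=6  H=36
Turnaround(E) = completion − arrival = 9 − 6 = 3

3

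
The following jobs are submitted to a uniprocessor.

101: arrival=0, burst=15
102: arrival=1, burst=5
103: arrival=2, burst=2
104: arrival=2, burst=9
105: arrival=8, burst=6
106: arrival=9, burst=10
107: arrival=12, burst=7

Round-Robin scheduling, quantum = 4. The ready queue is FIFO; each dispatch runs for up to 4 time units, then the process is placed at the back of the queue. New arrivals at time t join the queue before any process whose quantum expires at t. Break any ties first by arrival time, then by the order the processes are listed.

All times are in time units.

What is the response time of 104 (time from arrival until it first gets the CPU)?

Gantt: | 101 0-4 | 102 4-8 | 103 8-10 | 104 10-14 | 101 14-18 | 105 18-22 | 102 22-23 | 106 23-27 | 107 27-31 | 104 31-35 | 101 35-39 | 105 39-41 | 106 41-45 | 107 45-48 | 104 48-49 | 101 49-52 | 106 52-54 |
Completion: 101=52  102=23  103=10  104=49  105=41  106=54  107=48
Turnaround (C−A): 101=52  102=22  103=8  104=47  105=33  106=45  107=36
Response(104) = first start − arrival = 10 − 2 = 8

8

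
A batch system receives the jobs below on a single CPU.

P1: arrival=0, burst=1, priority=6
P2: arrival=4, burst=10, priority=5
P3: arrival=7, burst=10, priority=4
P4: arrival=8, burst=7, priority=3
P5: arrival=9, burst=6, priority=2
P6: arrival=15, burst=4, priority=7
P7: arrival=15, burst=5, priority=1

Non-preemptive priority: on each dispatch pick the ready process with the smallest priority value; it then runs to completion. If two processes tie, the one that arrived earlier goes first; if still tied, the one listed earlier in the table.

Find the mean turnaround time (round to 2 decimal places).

Gantt: | P1 0-1 | idle 1-4 | P2 4-14 | P5 14-20 | P7 20-25 | P4 25-32 | P3 32-42 | P6 42-46 |
Completion: P1=1  P2=14  P3=42  P4=32  P5=20  P6=46  P7=25
Turnaround (C−A): P1=1  P2=10  P3=35  P4=24  P5=11  P6=31  P7=10
Turnaround times: P1=1, P2=10, P3=35, P4=24, P5=11, P6=31, P7=10
Average turnaround = (1+10+35+24+11+31+10) / 7 = 122/7 = 17.43

17.43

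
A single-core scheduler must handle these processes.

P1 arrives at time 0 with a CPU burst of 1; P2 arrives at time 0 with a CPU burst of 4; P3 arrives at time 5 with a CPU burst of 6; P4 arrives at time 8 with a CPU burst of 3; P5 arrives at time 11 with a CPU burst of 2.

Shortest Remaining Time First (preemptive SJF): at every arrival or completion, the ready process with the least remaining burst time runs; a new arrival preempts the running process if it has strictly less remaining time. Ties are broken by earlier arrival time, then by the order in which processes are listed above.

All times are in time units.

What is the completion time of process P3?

Timeline: | P1 0-1 | P2 1-5 | P3 5-11 | P5 11-13 | P4 13-16 |
Completion: P1=1  P2=5  P3=11  P4=16  P5=13

11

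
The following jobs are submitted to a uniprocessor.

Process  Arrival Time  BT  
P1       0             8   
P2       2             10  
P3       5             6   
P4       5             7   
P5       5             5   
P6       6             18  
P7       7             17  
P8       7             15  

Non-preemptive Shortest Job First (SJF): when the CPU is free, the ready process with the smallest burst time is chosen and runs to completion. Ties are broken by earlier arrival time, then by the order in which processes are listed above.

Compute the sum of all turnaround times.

270

Gantt: | P1 0-8 | P5 8-13 | P3 13-19 | P4 19-26 | P2 26-36 | P8 36-51 | P7 51-68 | P6 68-86 |
Completion: P1=8  P2=36  P3=19  P4=26  P5=13  P6=86  P7=68  P8=51
Turnaround = completion − arrival: P1=8, P2=34, P3=14, P4=21, P5=8, P6=80, P7=61, P8=44
Total turnaround = 8 + 34 + 14 + 21 + 8 + 80 + 61 + 44 = 270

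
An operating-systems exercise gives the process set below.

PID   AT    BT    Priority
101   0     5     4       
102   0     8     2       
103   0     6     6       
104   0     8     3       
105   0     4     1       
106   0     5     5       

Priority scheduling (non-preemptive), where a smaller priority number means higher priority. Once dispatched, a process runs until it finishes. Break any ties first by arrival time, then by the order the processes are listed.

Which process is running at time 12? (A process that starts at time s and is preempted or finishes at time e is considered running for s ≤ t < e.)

104

Gantt: | 105 0-4 | 102 4-12 | 104 12-20 | 101 20-25 | 106 25-30 | 103 30-36 |
Completion: 101=25  102=12  103=36  104=20  105=4  106=30
Turnaround (C−A): 101=25  102=12  103=36  104=20  105=4  106=30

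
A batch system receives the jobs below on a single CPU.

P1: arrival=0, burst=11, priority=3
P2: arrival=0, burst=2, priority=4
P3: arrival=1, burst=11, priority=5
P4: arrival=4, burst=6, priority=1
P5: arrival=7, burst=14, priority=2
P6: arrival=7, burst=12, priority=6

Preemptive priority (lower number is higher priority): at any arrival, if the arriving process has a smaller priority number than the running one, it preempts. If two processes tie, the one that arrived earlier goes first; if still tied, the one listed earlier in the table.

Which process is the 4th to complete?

P2

Schedule: | P1 0-4 | P4 4-10 | P5 10-24 | P1 24-31 | P2 31-33 | P3 33-44 | P6 44-56 |
Completion: P1=31  P2=33  P3=44  P4=10  P5=24  P6=56
Finish order: P4 → P5 → P1 → P2 → P3 → P6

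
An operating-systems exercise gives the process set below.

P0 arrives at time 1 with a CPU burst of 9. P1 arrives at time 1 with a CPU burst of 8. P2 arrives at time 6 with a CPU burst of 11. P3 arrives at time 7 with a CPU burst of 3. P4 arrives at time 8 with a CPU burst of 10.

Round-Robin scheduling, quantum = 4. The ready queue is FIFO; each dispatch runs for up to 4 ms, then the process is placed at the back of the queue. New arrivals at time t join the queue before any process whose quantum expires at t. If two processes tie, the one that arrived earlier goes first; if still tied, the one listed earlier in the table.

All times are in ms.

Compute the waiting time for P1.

19

Timeline: | idle 0-1 | P0 1-5 | P1 5-9 | P0 9-13 | P2 13-17 | P3 17-20 | P4 20-24 | P1 24-28 | P0 28-29 | P2 29-33 | P4 33-37 | P2 37-40 | P4 40-42 |
Completion: P0=29  P1=28  P2=40  P3=20  P4=42
Waiting(P1) = turnaround − burst = 27 − 8 = 19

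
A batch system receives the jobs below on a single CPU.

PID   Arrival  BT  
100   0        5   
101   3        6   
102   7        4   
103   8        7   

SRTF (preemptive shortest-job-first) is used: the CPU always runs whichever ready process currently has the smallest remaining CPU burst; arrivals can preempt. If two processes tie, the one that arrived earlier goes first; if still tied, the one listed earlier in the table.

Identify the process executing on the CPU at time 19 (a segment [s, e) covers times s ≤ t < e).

103

Gantt: | 100 0-5 | 101 5-11 | 102 11-15 | 103 15-22 |
Completion: 100=5  101=11  102=15  103=22
Turnaround (C−A): 100=5  101=8  102=8  103=14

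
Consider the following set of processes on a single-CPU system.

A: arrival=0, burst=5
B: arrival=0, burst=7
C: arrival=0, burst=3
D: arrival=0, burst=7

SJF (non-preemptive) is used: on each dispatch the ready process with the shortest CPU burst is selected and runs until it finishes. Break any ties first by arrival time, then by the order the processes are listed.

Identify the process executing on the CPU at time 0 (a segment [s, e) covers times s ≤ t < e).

Gantt: | C 0-3 | A 3-8 | B 8-15 | D 15-22 |
Completion: A=8  B=15  C=3  D=22
Turnaround (C−A): A=8  B=15  C=3  D=22

C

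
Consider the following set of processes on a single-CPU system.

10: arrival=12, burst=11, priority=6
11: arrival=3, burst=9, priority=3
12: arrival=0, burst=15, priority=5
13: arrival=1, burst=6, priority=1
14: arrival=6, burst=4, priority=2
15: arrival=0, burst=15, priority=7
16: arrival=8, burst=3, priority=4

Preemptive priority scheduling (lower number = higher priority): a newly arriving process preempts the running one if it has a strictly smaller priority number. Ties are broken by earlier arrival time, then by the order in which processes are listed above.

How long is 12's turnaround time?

Gantt: | 12 0-1 | 13 1-7 | 14 7-11 | 11 11-20 | 16 20-23 | 12 23-37 | 10 37-48 | 15 48-63 |
Completion: 10=48  11=20  12=37  13=7  14=11  15=63  16=23
Turnaround (C−A): 10=36  11=17  12=37  13=6  14=5  15=63  16=15
Turnaround(12) = completion − arrival = 37 − 0 = 37

37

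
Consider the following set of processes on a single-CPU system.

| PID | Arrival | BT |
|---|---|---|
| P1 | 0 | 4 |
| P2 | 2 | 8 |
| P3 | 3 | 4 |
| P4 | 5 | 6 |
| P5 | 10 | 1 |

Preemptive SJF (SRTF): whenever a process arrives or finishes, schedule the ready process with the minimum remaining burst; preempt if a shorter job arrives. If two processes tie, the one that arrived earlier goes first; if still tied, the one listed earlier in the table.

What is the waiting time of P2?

13

Timeline: | P1 0-4 | P3 4-8 | P4 8-10 | P5 10-11 | P4 11-15 | P2 15-23 |
Completion: P1=4  P2=23  P3=8  P4=15  P5=11
Waiting(P2) = turnaround − burst = 21 − 8 = 13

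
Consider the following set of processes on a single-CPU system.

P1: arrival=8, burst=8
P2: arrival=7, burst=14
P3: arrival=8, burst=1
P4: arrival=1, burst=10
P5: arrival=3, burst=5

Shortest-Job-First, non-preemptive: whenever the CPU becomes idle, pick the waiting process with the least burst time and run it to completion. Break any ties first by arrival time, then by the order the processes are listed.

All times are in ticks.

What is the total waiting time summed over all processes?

Gantt: | idle 0-1 | P4 1-11 | P3 11-12 | P5 12-17 | P1 17-25 | P2 25-39 |
Completion: P1=25  P2=39  P3=12  P4=11  P5=17
Turnaround (C−A): P1=17  P2=32  P3=4  P4=10  P5=14
Waiting = turnaround − burst: P1=9, P2=18, P3=3, P4=0, P5=9
Total waiting = 9 + 18 + 3 + 0 + 9 = 39

39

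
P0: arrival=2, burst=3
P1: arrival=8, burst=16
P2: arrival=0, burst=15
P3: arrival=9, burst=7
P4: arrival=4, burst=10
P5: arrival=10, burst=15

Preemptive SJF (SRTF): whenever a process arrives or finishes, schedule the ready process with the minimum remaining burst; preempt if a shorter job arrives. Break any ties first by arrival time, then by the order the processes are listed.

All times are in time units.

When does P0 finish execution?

5

Timeline: | P2 0-2 | P0 2-5 | P4 5-15 | P3 15-22 | P2 22-35 | P5 35-50 | P1 50-66 |
Completion: P0=5  P1=66  P2=35  P3=22  P4=15  P5=50
Turnaround (C−A): P0=3  P1=58  P2=35  P3=13  P4=11  P5=40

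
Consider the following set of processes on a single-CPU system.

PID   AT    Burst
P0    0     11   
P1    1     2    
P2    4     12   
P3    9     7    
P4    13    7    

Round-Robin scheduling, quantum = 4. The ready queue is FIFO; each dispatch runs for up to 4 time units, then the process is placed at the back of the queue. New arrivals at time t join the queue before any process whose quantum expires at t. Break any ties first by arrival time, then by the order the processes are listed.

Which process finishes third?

Schedule: | P0 0-4 | P1 4-6 | P2 6-10 | P0 10-14 | P3 14-18 | P2 18-22 | P4 22-26 | P0 26-29 | P3 29-32 | P2 32-36 | P4 36-39 |
Completion: P0=29  P1=6  P2=36  P3=32  P4=39
Turnaround (C−A): P0=29  P1=5  P2=32  P3=23  P4=26
Finish order: P1 → P0 → P3 → P2 → P4

P3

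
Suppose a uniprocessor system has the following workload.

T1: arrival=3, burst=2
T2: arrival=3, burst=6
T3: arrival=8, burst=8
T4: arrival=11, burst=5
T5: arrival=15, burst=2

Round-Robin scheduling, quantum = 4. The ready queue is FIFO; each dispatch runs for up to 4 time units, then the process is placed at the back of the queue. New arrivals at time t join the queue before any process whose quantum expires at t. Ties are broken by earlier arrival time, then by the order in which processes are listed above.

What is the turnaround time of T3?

15

Schedule: | idle 0-3 | T1 3-5 | T2 5-9 | T3 9-13 | T2 13-15 | T4 15-19 | T3 19-23 | T5 23-25 | T4 25-26 |
Completion: T1=5  T2=15  T3=23  T4=26  T5=25
Turnaround(T3) = completion − arrival = 23 − 8 = 15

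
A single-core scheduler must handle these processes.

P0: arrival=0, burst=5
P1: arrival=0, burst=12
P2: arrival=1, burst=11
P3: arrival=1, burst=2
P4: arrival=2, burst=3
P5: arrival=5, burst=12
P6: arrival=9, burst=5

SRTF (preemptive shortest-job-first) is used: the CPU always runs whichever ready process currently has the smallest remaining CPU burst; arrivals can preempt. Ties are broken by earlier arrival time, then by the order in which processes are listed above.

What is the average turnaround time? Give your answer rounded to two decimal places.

Gantt: | P0 0-1 | P3 1-3 | P4 3-6 | P0 6-10 | P6 10-15 | P2 15-26 | P1 26-38 | P5 38-50 |
Completion: P0=10  P1=38  P2=26  P3=3  P4=6  P5=50  P6=15
Turnaround (C−A): P0=10  P1=38  P2=25  P3=2  P4=4  P5=45  P6=6
Turnaround times: P0=10, P1=38, P2=25, P3=2, P4=4, P5=45, P6=6
Average turnaround = (10+38+25+2+4+45+6) / 7 = 130/7 = 18.57

18.57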